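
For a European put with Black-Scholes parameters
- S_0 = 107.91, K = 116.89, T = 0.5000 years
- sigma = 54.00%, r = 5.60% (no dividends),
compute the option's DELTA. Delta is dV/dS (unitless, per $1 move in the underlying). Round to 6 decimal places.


d1 = 0.0549035018; d2 = -0.3269341600
phi(d1) = 0.3983414486; exp(-qT) = 1.0000000000; exp(-rT) = 0.9723883668
N(-d1) = 0.4781076710
Delta = -exp(-qT) * N(-d1) = -1.0000000000 * 0.4781076710 = -0.478108

Answer: Delta = -0.478108


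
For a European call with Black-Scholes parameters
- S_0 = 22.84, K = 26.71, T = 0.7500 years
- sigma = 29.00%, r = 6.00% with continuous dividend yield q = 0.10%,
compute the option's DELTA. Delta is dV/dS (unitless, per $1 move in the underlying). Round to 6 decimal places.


Answer: Delta = 0.373646

Derivation:
d1 = -0.3214731783; d2 = -0.5726205454
phi(d1) = 0.3788514757; exp(-qT) = 0.9992502812; exp(-rT) = 0.9559974818
N(d1) = 0.3739259175
Delta = exp(-qT) * N(d1) = 0.9992502812 * 0.3739259175 = 0.373646


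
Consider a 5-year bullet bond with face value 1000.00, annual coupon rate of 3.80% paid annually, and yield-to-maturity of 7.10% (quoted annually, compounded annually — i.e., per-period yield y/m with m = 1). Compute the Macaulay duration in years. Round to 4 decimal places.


Answer: Macaulay duration = 4.6161 years

Derivation:
Coupon per period c = face * coupon_rate / m = 38.000000
Periods per year m = 1; per-period yield y/m = 0.071000
Number of cashflows N = 5
Cashflows (t years, CF_t, discount factor 1/(1+y/m)^(m*t), PV):
  t = 1.0000: CF_t = 38.000000, DF = 0.933707, PV = 35.480859
  t = 2.0000: CF_t = 38.000000, DF = 0.871808, PV = 33.128720
  t = 3.0000: CF_t = 38.000000, DF = 0.814013, PV = 30.932512
  t = 4.0000: CF_t = 38.000000, DF = 0.760050, PV = 28.881897
  t = 5.0000: CF_t = 1038.000000, DF = 0.709664, PV = 736.631013
Price P = sum_t PV_t = 865.055001
Macaulay numerator sum_t t * PV_t:
  t * PV_t at t = 1.0000: 35.480859
  t * PV_t at t = 2.0000: 66.257440
  t * PV_t at t = 3.0000: 92.797535
  t * PV_t at t = 4.0000: 115.527588
  t * PV_t at t = 5.0000: 3683.155066
Macaulay duration D = (sum_t t * PV_t) / P = 3993.218487 / 865.055001 = 4.616144


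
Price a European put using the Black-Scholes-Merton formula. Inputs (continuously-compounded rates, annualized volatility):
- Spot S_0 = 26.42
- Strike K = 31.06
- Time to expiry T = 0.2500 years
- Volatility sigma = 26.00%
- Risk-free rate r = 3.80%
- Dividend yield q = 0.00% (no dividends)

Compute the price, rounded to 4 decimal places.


d1 = (ln(S/K) + (r - q + 0.5*sigma^2) * T) / (sigma * sqrt(T)) = -1.10653476
d2 = d1 - sigma * sqrt(T) = -1.23653476
exp(-rT) = 0.99054498; exp(-qT) = 1.00000000
P = K * exp(-rT) * N(-d2) - S_0 * exp(-qT) * N(-d1)
N(-d1) = 0.86575244; N(-d2) = 0.89187007
P = 31.0600 * 0.99054498 * 0.89187007 - 26.4200 * 1.00000000 * 0.86575244 = 4.5664

Answer: Price = 4.5664


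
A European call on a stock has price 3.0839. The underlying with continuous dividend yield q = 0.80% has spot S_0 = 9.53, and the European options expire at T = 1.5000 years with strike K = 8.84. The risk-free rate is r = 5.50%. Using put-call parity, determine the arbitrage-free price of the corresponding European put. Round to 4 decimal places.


Put-call parity: C - P = S_0 * exp(-qT) - K * exp(-rT).
S_0 * exp(-qT) = 9.5300 * 0.98807171 = 9.41632342
K * exp(-rT) = 8.8400 * 0.92081144 = 8.13997311
P = C - S*exp(-qT) + K*exp(-rT)
P = 3.0839 - 9.41632342 + 8.13997311 = 1.8075

Answer: Put price = 1.8075


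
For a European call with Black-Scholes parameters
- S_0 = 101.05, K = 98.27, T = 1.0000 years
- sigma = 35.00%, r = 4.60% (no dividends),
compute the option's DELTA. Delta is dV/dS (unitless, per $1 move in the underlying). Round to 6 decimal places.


Answer: Delta = 0.650301

Derivation:
d1 = 0.3861332899; d2 = 0.0361332899
phi(d1) = 0.3702828922; exp(-qT) = 1.0000000000; exp(-rT) = 0.9550419622
N(d1) = 0.6503010218
Delta = exp(-qT) * N(d1) = 1.0000000000 * 0.6503010218 = 0.650301


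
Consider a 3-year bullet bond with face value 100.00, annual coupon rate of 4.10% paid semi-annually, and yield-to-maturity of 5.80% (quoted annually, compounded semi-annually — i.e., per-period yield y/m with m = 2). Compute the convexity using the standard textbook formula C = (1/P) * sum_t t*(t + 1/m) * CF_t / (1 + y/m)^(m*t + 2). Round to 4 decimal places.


Answer: Convexity = 9.2546

Derivation:
Coupon per period c = face * coupon_rate / m = 2.050000
Periods per year m = 2; per-period yield y/m = 0.029000
Number of cashflows N = 6
Cashflows (t years, CF_t, discount factor 1/(1+y/m)^(m*t), PV):
  t = 0.5000: CF_t = 2.050000, DF = 0.971817, PV = 1.992225
  t = 1.0000: CF_t = 2.050000, DF = 0.944429, PV = 1.936079
  t = 1.5000: CF_t = 2.050000, DF = 0.917812, PV = 1.881515
  t = 2.0000: CF_t = 2.050000, DF = 0.891946, PV = 1.828489
  t = 2.5000: CF_t = 2.050000, DF = 0.866808, PV = 1.776957
  t = 3.0000: CF_t = 102.050000, DF = 0.842379, PV = 85.964820
Price P = sum_t PV_t = 95.380087
Convexity numerator sum_t t*(t + 1/m) * CF_t / (1+y/m)^(m*t + 2):
  t = 0.5000: term = 0.940758
  t = 1.0000: term = 2.742734
  t = 1.5000: term = 5.330872
  t = 2.0000: term = 8.634389
  t = 2.5000: term = 12.586573
  t = 3.0000: term = 852.470404
Convexity = (1/P) * sum = 882.705729 / 95.380087 = 9.254612


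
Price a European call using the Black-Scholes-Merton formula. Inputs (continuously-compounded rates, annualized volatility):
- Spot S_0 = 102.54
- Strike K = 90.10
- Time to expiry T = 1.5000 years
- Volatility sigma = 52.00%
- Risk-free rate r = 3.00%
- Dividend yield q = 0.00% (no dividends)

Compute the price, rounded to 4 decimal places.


d1 = (ln(S/K) + (r - q + 0.5*sigma^2) * T) / (sigma * sqrt(T)) = 0.59216854
d2 = d1 - sigma * sqrt(T) = -0.04469879
exp(-rT) = 0.95599748; exp(-qT) = 1.00000000
C = S_0 * exp(-qT) * N(d1) - K * exp(-rT) * N(d2)
N(d1) = 0.72313113; N(d2) = 0.48217370
C = 102.5400 * 1.00000000 * 0.72313113 - 90.1000 * 0.95599748 * 0.48217370 = 32.6177

Answer: Price = 32.6177


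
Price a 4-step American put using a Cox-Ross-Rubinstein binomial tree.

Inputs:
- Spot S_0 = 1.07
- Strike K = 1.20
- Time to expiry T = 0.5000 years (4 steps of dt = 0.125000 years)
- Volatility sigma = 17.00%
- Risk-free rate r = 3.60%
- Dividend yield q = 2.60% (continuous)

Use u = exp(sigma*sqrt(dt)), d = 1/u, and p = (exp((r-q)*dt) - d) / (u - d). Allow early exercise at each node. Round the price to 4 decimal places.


dt = T/N = 0.125000
u = exp(sigma*sqrt(dt)) = 1.061947; d = 1/u = 0.941667
p = (exp((r-q)*dt) - d) / (u - d) = 0.495377
Discount per step: exp(-r*dt) = 0.995510
Stock lattice S(k, i) with i counting down-moves:
  k=0: S(0,0) = 1.0700
  k=1: S(1,0) = 1.1363; S(1,1) = 1.0076
  k=2: S(2,0) = 1.2067; S(2,1) = 1.0700; S(2,2) = 0.9488
  k=3: S(3,0) = 1.2814; S(3,1) = 1.1363; S(3,2) = 1.0076; S(3,3) = 0.8935
  k=4: S(4,0) = 1.3608; S(4,1) = 1.2067; S(4,2) = 1.0700; S(4,3) = 0.9488; S(4,4) = 0.8413
Terminal payoffs V(N, i) = max(K - S_T, 0):
  V(4,0) = 0.000000; V(4,1) = 0.000000; V(4,2) = 0.130000; V(4,3) = 0.251193; V(4,4) = 0.358659
Backward induction: V(k, i) = exp(-r*dt) * [p * V(k+1, i) + (1-p) * V(k+1, i+1)]; then take max(V_cont, immediate exercise) for American.
  V(3,0) = exp(-r*dt) * [p*0.000000 + (1-p)*0.000000] = 0.000000; exercise = 0.000000; V(3,0) = max -> 0.000000
  V(3,1) = exp(-r*dt) * [p*0.000000 + (1-p)*0.130000] = 0.065306; exercise = 0.063717; V(3,1) = max -> 0.065306
  V(3,2) = exp(-r*dt) * [p*0.130000 + (1-p)*0.251193] = 0.190298; exercise = 0.192417; V(3,2) = max -> 0.192417
  V(3,3) = exp(-r*dt) * [p*0.251193 + (1-p)*0.358659] = 0.304051; exercise = 0.306540; V(3,3) = max -> 0.306540
  V(2,0) = exp(-r*dt) * [p*0.000000 + (1-p)*0.065306] = 0.032807; exercise = 0.000000; V(2,0) = max -> 0.032807
  V(2,1) = exp(-r*dt) * [p*0.065306 + (1-p)*0.192417] = 0.128868; exercise = 0.130000; V(2,1) = max -> 0.130000
  V(2,2) = exp(-r*dt) * [p*0.192417 + (1-p)*0.306540] = 0.248883; exercise = 0.251193; V(2,2) = max -> 0.251193
  V(1,0) = exp(-r*dt) * [p*0.032807 + (1-p)*0.130000] = 0.081485; exercise = 0.063717; V(1,0) = max -> 0.081485
  V(1,1) = exp(-r*dt) * [p*0.130000 + (1-p)*0.251193] = 0.190298; exercise = 0.192417; V(1,1) = max -> 0.192417
  V(0,0) = exp(-r*dt) * [p*0.081485 + (1-p)*0.192417] = 0.136847; exercise = 0.130000; V(0,0) = max -> 0.136847

Answer: Price = V(0,0) = 0.1368


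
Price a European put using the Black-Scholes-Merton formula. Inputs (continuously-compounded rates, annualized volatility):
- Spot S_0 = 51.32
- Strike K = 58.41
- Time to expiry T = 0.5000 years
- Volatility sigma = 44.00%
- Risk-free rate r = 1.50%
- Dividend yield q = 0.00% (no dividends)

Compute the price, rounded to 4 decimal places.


d1 = (ln(S/K) + (r - q + 0.5*sigma^2) * T) / (sigma * sqrt(T)) = -0.23625906
d2 = d1 - sigma * sqrt(T) = -0.54738604
exp(-rT) = 0.99252805; exp(-qT) = 1.00000000
P = K * exp(-rT) * N(-d2) - S_0 * exp(-qT) * N(-d1)
N(-d1) = 0.59338417; N(-d2) = 0.70794323
P = 58.4100 * 0.99252805 * 0.70794323 - 51.3200 * 1.00000000 * 0.59338417 = 10.5895

Answer: Price = 10.5895


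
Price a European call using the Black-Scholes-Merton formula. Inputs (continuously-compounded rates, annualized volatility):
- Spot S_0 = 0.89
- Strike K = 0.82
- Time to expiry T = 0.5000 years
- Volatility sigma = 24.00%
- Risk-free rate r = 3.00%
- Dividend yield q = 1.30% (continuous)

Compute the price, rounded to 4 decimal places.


d1 = (ln(S/K) + (r - q + 0.5*sigma^2) * T) / (sigma * sqrt(T)) = 0.61764082
d2 = d1 - sigma * sqrt(T) = 0.44793519
exp(-rT) = 0.98511194; exp(-qT) = 0.99352108
C = S_0 * exp(-qT) * N(d1) - K * exp(-rT) * N(d2)
N(d1) = 0.73159393; N(d2) = 0.67290001
C = 0.8900 * 0.99352108 * 0.73159393 - 0.8200 * 0.98511194 * 0.67290001 = 0.1033

Answer: Price = 0.1033


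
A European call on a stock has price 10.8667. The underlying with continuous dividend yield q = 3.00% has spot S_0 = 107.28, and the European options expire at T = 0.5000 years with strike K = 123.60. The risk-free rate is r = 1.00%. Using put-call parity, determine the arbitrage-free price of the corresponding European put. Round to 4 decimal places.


Put-call parity: C - P = S_0 * exp(-qT) - K * exp(-rT).
S_0 * exp(-qT) = 107.2800 * 0.98511194 = 105.68280888
K * exp(-rT) = 123.6000 * 0.99501248 = 122.98354243
P = C - S*exp(-qT) + K*exp(-rT)
P = 10.8667 - 105.68280888 + 122.98354243 = 28.1674

Answer: Put price = 28.1674


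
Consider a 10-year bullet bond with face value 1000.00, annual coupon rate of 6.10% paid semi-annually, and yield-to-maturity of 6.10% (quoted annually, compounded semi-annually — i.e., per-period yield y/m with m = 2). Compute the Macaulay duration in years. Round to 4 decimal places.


Answer: Macaulay duration = 7.6303 years

Derivation:
Coupon per period c = face * coupon_rate / m = 30.500000
Periods per year m = 2; per-period yield y/m = 0.030500
Number of cashflows N = 20
Cashflows (t years, CF_t, discount factor 1/(1+y/m)^(m*t), PV):
  t = 0.5000: CF_t = 30.500000, DF = 0.970403, PV = 29.597283
  t = 1.0000: CF_t = 30.500000, DF = 0.941681, PV = 28.721284
  t = 1.5000: CF_t = 30.500000, DF = 0.913810, PV = 27.871212
  t = 2.0000: CF_t = 30.500000, DF = 0.886764, PV = 27.046300
  t = 2.5000: CF_t = 30.500000, DF = 0.860518, PV = 26.245803
  t = 3.0000: CF_t = 30.500000, DF = 0.835049, PV = 25.468998
  t = 3.5000: CF_t = 30.500000, DF = 0.810334, PV = 24.715185
  t = 4.0000: CF_t = 30.500000, DF = 0.786350, PV = 23.983683
  t = 4.5000: CF_t = 30.500000, DF = 0.763076, PV = 23.273831
  t = 5.0000: CF_t = 30.500000, DF = 0.740491, PV = 22.584989
  t = 5.5000: CF_t = 30.500000, DF = 0.718575, PV = 21.916534
  t = 6.0000: CF_t = 30.500000, DF = 0.697307, PV = 21.267865
  t = 6.5000: CF_t = 30.500000, DF = 0.676669, PV = 20.638394
  t = 7.0000: CF_t = 30.500000, DF = 0.656641, PV = 20.027553
  t = 7.5000: CF_t = 30.500000, DF = 0.637206, PV = 19.434792
  t = 8.0000: CF_t = 30.500000, DF = 0.618347, PV = 18.859575
  t = 8.5000: CF_t = 30.500000, DF = 0.600045, PV = 18.301383
  t = 9.0000: CF_t = 30.500000, DF = 0.582286, PV = 17.759712
  t = 9.5000: CF_t = 30.500000, DF = 0.565052, PV = 17.234072
  t = 10.0000: CF_t = 1030.500000, DF = 0.548328, PV = 565.051554
Price P = sum_t PV_t = 1000.000000
Macaulay numerator sum_t t * PV_t:
  t * PV_t at t = 0.5000: 14.798641
  t * PV_t at t = 1.0000: 28.721284
  t * PV_t at t = 1.5000: 41.806818
  t * PV_t at t = 2.0000: 54.092599
  t * PV_t at t = 2.5000: 65.614507
  t * PV_t at t = 3.0000: 76.406995
  t * PV_t at t = 3.5000: 86.503148
  t * PV_t at t = 4.0000: 95.934731
  t * PV_t at t = 4.5000: 104.732239
  t * PV_t at t = 5.0000: 112.924944
  t * PV_t at t = 5.5000: 120.540939
  t * PV_t at t = 6.0000: 127.607187
  t * PV_t at t = 6.5000: 134.149558
  t * PV_t at t = 7.0000: 140.192872
  t * PV_t at t = 7.5000: 145.760940
  t * PV_t at t = 8.0000: 150.876600
  t * PV_t at t = 8.5000: 155.561754
  t * PV_t at t = 9.0000: 159.837405
  t * PV_t at t = 9.5000: 163.723688
  t * PV_t at t = 10.0000: 5650.515542
Macaulay duration D = (sum_t t * PV_t) / P = 7630.302390 / 1000.000000 = 7.630302


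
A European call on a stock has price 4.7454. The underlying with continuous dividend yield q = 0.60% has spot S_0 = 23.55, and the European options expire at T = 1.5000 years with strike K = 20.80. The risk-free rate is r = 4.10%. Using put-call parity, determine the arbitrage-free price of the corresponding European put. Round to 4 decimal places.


Answer: Put price = 0.9657

Derivation:
Put-call parity: C - P = S_0 * exp(-qT) - K * exp(-rT).
S_0 * exp(-qT) = 23.5500 * 0.99104038 = 23.33900092
K * exp(-rT) = 20.8000 * 0.94035295 = 19.55934127
P = C - S*exp(-qT) + K*exp(-rT)
P = 4.7454 - 23.33900092 + 19.55934127 = 0.9657


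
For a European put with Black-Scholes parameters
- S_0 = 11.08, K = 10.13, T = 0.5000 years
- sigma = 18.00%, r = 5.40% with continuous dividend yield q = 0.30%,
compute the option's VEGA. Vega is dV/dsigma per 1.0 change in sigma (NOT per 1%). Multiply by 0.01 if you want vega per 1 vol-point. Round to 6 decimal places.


d1 = 0.9682677382; d2 = 0.8409885175
phi(d1) = 0.2496464057; exp(-qT) = 0.9985011244; exp(-rT) = 0.9733612415
Vega = S * exp(-qT) * phi(d1) * sqrt(T) = 11.0800 * 0.9985011244 * 0.2496464057 * 0.7071067812 = 1.952984

Answer: Vega = 1.952984


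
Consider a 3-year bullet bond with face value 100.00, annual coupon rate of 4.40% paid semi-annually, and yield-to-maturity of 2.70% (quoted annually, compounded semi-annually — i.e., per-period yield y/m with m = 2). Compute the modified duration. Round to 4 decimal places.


Answer: Modified duration = 2.8096

Derivation:
Coupon per period c = face * coupon_rate / m = 2.200000
Periods per year m = 2; per-period yield y/m = 0.013500
Number of cashflows N = 6
Cashflows (t years, CF_t, discount factor 1/(1+y/m)^(m*t), PV):
  t = 0.5000: CF_t = 2.200000, DF = 0.986680, PV = 2.170696
  t = 1.0000: CF_t = 2.200000, DF = 0.973537, PV = 2.141782
  t = 1.5000: CF_t = 2.200000, DF = 0.960569, PV = 2.113253
  t = 2.0000: CF_t = 2.200000, DF = 0.947774, PV = 2.085104
  t = 2.5000: CF_t = 2.200000, DF = 0.935150, PV = 2.057330
  t = 3.0000: CF_t = 102.200000, DF = 0.922694, PV = 94.299280
Price P = sum_t PV_t = 104.867444
First compute Macaulay numerator sum_t t * PV_t:
  t * PV_t at t = 0.5000: 1.085348
  t * PV_t at t = 1.0000: 2.141782
  t * PV_t at t = 1.5000: 3.169879
  t * PV_t at t = 2.0000: 4.170207
  t * PV_t at t = 2.5000: 5.143324
  t * PV_t at t = 3.0000: 282.897841
Macaulay duration D = 298.608381 / 104.867444 = 2.847484
Modified duration = D / (1 + y/m) = 2.847484 / (1 + 0.013500) = 2.809555


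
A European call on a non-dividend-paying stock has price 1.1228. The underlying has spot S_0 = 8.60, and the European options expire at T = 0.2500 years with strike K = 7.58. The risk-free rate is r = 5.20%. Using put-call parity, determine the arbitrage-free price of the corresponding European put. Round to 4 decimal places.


Answer: Put price = 0.0049

Derivation:
Put-call parity: C - P = S_0 * exp(-qT) - K * exp(-rT).
S_0 * exp(-qT) = 8.6000 * 1.00000000 = 8.60000000
K * exp(-rT) = 7.5800 * 0.98708414 = 7.48209774
P = C - S*exp(-qT) + K*exp(-rT)
P = 1.1228 - 8.60000000 + 7.48209774 = 0.0049


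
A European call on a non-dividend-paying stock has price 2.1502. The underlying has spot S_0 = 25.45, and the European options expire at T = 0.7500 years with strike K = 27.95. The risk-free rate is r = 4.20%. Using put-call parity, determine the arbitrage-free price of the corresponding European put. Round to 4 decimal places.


Answer: Put price = 3.7835

Derivation:
Put-call parity: C - P = S_0 * exp(-qT) - K * exp(-rT).
S_0 * exp(-qT) = 25.4500 * 1.00000000 = 25.45000000
K * exp(-rT) = 27.9500 * 0.96899096 = 27.08329723
P = C - S*exp(-qT) + K*exp(-rT)
P = 2.1502 - 25.45000000 + 27.08329723 = 3.7835


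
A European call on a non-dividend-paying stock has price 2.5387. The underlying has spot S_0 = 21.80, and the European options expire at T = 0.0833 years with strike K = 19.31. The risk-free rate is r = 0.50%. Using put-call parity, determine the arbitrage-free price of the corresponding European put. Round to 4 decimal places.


Answer: Put price = 0.0407

Derivation:
Put-call parity: C - P = S_0 * exp(-qT) - K * exp(-rT).
S_0 * exp(-qT) = 21.8000 * 1.00000000 = 21.80000000
K * exp(-rT) = 19.3100 * 0.99958359 = 19.30195906
P = C - S*exp(-qT) + K*exp(-rT)
P = 2.5387 - 21.80000000 + 19.30195906 = 0.0407


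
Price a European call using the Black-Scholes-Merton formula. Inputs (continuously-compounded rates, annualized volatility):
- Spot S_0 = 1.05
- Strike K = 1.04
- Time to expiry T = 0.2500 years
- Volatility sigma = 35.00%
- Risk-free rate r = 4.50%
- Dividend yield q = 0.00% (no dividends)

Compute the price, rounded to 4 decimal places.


Answer: Price = 0.0838

Derivation:
d1 = (ln(S/K) + (r - q + 0.5*sigma^2) * T) / (sigma * sqrt(T)) = 0.20646829
d2 = d1 - sigma * sqrt(T) = 0.03146829
exp(-rT) = 0.98881304; exp(-qT) = 1.00000000
C = S_0 * exp(-qT) * N(d1) - K * exp(-rT) * N(d2)
N(d1) = 0.58178743; N(d2) = 0.51255196
C = 1.0500 * 1.00000000 * 0.58178743 - 1.0400 * 0.98881304 * 0.51255196 = 0.0838


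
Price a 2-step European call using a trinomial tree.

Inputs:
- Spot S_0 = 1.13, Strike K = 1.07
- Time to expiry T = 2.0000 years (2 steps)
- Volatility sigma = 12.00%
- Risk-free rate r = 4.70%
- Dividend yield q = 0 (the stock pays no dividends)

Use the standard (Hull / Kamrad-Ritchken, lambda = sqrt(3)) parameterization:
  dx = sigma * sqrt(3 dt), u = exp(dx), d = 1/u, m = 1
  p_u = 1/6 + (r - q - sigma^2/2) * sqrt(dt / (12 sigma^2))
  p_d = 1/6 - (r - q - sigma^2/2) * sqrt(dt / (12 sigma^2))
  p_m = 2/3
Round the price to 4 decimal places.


Answer: Price = V(0,0) = 0.1688

Derivation:
dt = T/N = 1.000000; dx = sigma*sqrt(3*dt) = 0.207846
u = exp(dx) = 1.231024; d = 1/u = 0.812332
p_u = 0.262411, p_m = 0.666667, p_d = 0.070923
Discount per step: exp(-r*dt) = 0.954087
Stock lattice S(k, j) with j the centered position index:
  k=0: S(0,+0) = 1.1300
  k=1: S(1,-1) = 0.9179; S(1,+0) = 1.1300; S(1,+1) = 1.3911
  k=2: S(2,-2) = 0.7457; S(2,-1) = 0.9179; S(2,+0) = 1.1300; S(2,+1) = 1.3911; S(2,+2) = 1.7124
Terminal payoffs V(N, j) = max(S_T - K, 0):
  V(2,-2) = 0.000000; V(2,-1) = 0.000000; V(2,+0) = 0.060000; V(2,+1) = 0.321057; V(2,+2) = 0.642424
Backward induction: V(k, j) = exp(-r*dt) * [p_u * V(k+1, j+1) + p_m * V(k+1, j) + p_d * V(k+1, j-1)]
  V(1,-1) = exp(-r*dt) * [p_u*0.060000 + p_m*0.000000 + p_d*0.000000] = 0.015022
  V(1,+0) = exp(-r*dt) * [p_u*0.321057 + p_m*0.060000 + p_d*0.000000] = 0.118544
  V(1,+1) = exp(-r*dt) * [p_u*0.642424 + p_m*0.321057 + p_d*0.060000] = 0.369110
  V(0,+0) = exp(-r*dt) * [p_u*0.369110 + p_m*0.118544 + p_d*0.015022] = 0.168829


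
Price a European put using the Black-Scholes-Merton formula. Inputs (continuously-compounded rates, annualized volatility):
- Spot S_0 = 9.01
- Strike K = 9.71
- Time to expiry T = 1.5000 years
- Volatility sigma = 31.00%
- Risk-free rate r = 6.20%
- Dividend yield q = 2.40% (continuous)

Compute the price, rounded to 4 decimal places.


d1 = (ln(S/K) + (r - q + 0.5*sigma^2) * T) / (sigma * sqrt(T)) = 0.14289688
d2 = d1 - sigma * sqrt(T) = -0.23677403
exp(-rT) = 0.91119350; exp(-qT) = 0.96464029
P = K * exp(-rT) * N(-d2) - S_0 * exp(-qT) * N(-d1)
N(-d1) = 0.44318581; N(-d2) = 0.59358395
P = 9.7100 * 0.91119350 * 0.59358395 - 9.0100 * 0.96464029 * 0.44318581 = 1.3999

Answer: Price = 1.3999


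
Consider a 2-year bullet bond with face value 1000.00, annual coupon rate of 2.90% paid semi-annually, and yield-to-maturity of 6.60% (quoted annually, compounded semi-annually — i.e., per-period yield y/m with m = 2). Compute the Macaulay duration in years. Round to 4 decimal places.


Coupon per period c = face * coupon_rate / m = 14.500000
Periods per year m = 2; per-period yield y/m = 0.033000
Number of cashflows N = 4
Cashflows (t years, CF_t, discount factor 1/(1+y/m)^(m*t), PV):
  t = 0.5000: CF_t = 14.500000, DF = 0.968054, PV = 14.036786
  t = 1.0000: CF_t = 14.500000, DF = 0.937129, PV = 13.588370
  t = 1.5000: CF_t = 14.500000, DF = 0.907192, PV = 13.154279
  t = 2.0000: CF_t = 1014.500000, DF = 0.878211, PV = 890.944734
Price P = sum_t PV_t = 931.724169
Macaulay numerator sum_t t * PV_t:
  t * PV_t at t = 0.5000: 7.018393
  t * PV_t at t = 1.0000: 13.588370
  t * PV_t at t = 1.5000: 19.731418
  t * PV_t at t = 2.0000: 1781.889468
Macaulay duration D = (sum_t t * PV_t) / P = 1822.227649 / 931.724169 = 1.955759

Answer: Macaulay duration = 1.9558 years


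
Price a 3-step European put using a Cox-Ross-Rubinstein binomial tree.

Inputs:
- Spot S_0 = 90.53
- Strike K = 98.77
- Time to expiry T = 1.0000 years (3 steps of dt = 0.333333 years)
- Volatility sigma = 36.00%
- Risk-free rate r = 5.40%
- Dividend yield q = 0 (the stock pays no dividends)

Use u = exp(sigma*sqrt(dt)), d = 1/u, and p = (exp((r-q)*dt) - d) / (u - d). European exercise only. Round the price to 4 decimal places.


Answer: Price = V(0,0) = 15.3665

Derivation:
dt = T/N = 0.333333
u = exp(sigma*sqrt(dt)) = 1.231024; d = 1/u = 0.812332
p = (exp((r-q)*dt) - d) / (u - d) = 0.491605
Discount per step: exp(-r*dt) = 0.982161
Stock lattice S(k, i) with i counting down-moves:
  k=0: S(0,0) = 90.5300
  k=1: S(1,0) = 111.4446; S(1,1) = 73.5404
  k=2: S(2,0) = 137.1909; S(2,1) = 90.5300; S(2,2) = 59.7392
  k=3: S(3,0) = 168.8853; S(3,1) = 111.4446; S(3,2) = 73.5404; S(3,3) = 48.5281
Terminal payoffs V(N, i) = max(K - S_T, 0):
  V(3,0) = 0.000000; V(3,1) = 0.000000; V(3,2) = 25.229580; V(3,3) = 50.241901
Backward induction: V(k, i) = exp(-r*dt) * [p * V(k+1, i) + (1-p) * V(k+1, i+1)].
  V(2,0) = exp(-r*dt) * [p*0.000000 + (1-p)*0.000000] = 0.000000
  V(2,1) = exp(-r*dt) * [p*0.000000 + (1-p)*25.229580] = 12.597778
  V(2,2) = exp(-r*dt) * [p*25.229580 + (1-p)*50.241901] = 37.268805
  V(1,0) = exp(-r*dt) * [p*0.000000 + (1-p)*12.597778] = 6.290394
  V(1,1) = exp(-r*dt) * [p*12.597778 + (1-p)*37.268805] = 24.691925
  V(0,0) = exp(-r*dt) * [p*6.290394 + (1-p)*24.691925] = 15.366537


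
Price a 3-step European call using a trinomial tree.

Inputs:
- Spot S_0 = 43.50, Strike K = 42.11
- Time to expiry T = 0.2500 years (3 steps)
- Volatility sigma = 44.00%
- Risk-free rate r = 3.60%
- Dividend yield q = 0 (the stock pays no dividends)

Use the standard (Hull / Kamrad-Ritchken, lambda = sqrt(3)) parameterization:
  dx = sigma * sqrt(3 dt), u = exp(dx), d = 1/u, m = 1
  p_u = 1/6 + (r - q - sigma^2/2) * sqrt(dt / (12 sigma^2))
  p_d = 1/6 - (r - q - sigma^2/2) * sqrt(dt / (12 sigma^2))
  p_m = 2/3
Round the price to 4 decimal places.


Answer: Price = V(0,0) = 4.5634

Derivation:
dt = T/N = 0.083333; dx = sigma*sqrt(3*dt) = 0.220000
u = exp(dx) = 1.246077; d = 1/u = 0.802519
p_u = 0.155152, p_m = 0.666667, p_d = 0.178182
Discount per step: exp(-r*dt) = 0.997004
Stock lattice S(k, j) with j the centered position index:
  k=0: S(0,+0) = 43.5000
  k=1: S(1,-1) = 34.9096; S(1,+0) = 43.5000; S(1,+1) = 54.2043
  k=2: S(2,-2) = 28.0156; S(2,-1) = 34.9096; S(2,+0) = 43.5000; S(2,+1) = 54.2043; S(2,+2) = 67.5428
  k=3: S(3,-3) = 22.4830; S(3,-2) = 28.0156; S(3,-1) = 34.9096; S(3,+0) = 43.5000; S(3,+1) = 54.2043; S(3,+2) = 67.5428; S(3,+3) = 84.1635
Terminal payoffs V(N, j) = max(S_T - K, 0):
  V(3,-3) = 0.000000; V(3,-2) = 0.000000; V(3,-1) = 0.000000; V(3,+0) = 1.390000; V(3,+1) = 12.094338; V(3,+2) = 25.432764; V(3,+3) = 42.053467
Backward induction: V(k, j) = exp(-r*dt) * [p_u * V(k+1, j+1) + p_m * V(k+1, j) + p_d * V(k+1, j-1)]
  V(2,-2) = exp(-r*dt) * [p_u*0.000000 + p_m*0.000000 + p_d*0.000000] = 0.000000
  V(2,-1) = exp(-r*dt) * [p_u*1.390000 + p_m*0.000000 + p_d*0.000000] = 0.215015
  V(2,+0) = exp(-r*dt) * [p_u*12.094338 + p_m*1.390000 + p_d*0.000000] = 2.794725
  V(2,+1) = exp(-r*dt) * [p_u*25.432764 + p_m*12.094338 + p_d*1.390000] = 12.219782
  V(2,+2) = exp(-r*dt) * [p_u*42.053467 + p_m*25.432764 + p_d*12.094338] = 25.558037
  V(1,-1) = exp(-r*dt) * [p_u*2.794725 + p_m*0.215015 + p_d*0.000000] = 0.575221
  V(1,+0) = exp(-r*dt) * [p_u*12.219782 + p_m*2.794725 + p_d*0.215015] = 3.786004
  V(1,+1) = exp(-r*dt) * [p_u*25.558037 + p_m*12.219782 + p_d*2.794725] = 12.572086
  V(0,+0) = exp(-r*dt) * [p_u*12.572086 + p_m*3.786004 + p_d*0.575221] = 4.563364


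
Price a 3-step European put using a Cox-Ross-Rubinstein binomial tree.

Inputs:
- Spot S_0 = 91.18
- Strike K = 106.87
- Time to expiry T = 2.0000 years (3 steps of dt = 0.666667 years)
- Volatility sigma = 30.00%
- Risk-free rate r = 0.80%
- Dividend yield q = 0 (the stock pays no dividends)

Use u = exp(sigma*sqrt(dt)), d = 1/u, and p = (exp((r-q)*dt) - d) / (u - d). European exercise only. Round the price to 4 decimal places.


dt = T/N = 0.666667
u = exp(sigma*sqrt(dt)) = 1.277556; d = 1/u = 0.782744
p = (exp((r-q)*dt) - d) / (u - d) = 0.449874
Discount per step: exp(-r*dt) = 0.994681
Stock lattice S(k, i) with i counting down-moves:
  k=0: S(0,0) = 91.1800
  k=1: S(1,0) = 116.4876; S(1,1) = 71.3706
  k=2: S(2,0) = 148.8194; S(2,1) = 91.1800; S(2,2) = 55.8650
  k=3: S(3,0) = 190.1251; S(3,1) = 116.4876; S(3,2) = 71.3706; S(3,3) = 43.7280
Terminal payoffs V(N, i) = max(K - S_T, 0):
  V(3,0) = 0.000000; V(3,1) = 0.000000; V(3,2) = 35.499359; V(3,3) = 63.141999
Backward induction: V(k, i) = exp(-r*dt) * [p * V(k+1, i) + (1-p) * V(k+1, i+1)].
  V(2,0) = exp(-r*dt) * [p*0.000000 + (1-p)*0.000000] = 0.000000
  V(2,1) = exp(-r*dt) * [p*0.000000 + (1-p)*35.499359] = 19.425227
  V(2,2) = exp(-r*dt) * [p*35.499359 + (1-p)*63.141999] = 50.436568
  V(1,0) = exp(-r*dt) * [p*0.000000 + (1-p)*19.425227] = 10.629472
  V(1,1) = exp(-r*dt) * [p*19.425227 + (1-p)*50.436568] = 36.291289
  V(0,0) = exp(-r*dt) * [p*10.629472 + (1-p)*36.291289] = 24.615063

Answer: Price = V(0,0) = 24.6151


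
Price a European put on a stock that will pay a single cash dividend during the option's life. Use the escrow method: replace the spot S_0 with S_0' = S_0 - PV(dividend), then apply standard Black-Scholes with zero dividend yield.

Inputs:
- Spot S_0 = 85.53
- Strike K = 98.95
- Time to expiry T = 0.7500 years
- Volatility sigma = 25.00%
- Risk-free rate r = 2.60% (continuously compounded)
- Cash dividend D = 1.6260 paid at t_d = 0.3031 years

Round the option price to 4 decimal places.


Answer: Price = 16.0437

Derivation:
PV(D) = D * exp(-r * t_d) = 1.6260 * 0.99215037 = 1.61323650
S_0' = S_0 - PV(D) = 85.5300 - 1.61323650 = 83.91676350
d1 = (ln(S_0'/K) + (r + sigma^2/2)*T) / (sigma*sqrt(T)) = -0.56280924
d2 = d1 - sigma*sqrt(T) = -0.77931559
exp(-rT) = 0.98068890
N(-d1) = 0.71321761; N(-d2) = 0.78210308
P = K * exp(-rT) * N(-d2) - S_0' * N(-d1) = 98.9500 * 0.98068890 * 0.78210308 - 83.91676350 * 0.71321761 = 16.0437


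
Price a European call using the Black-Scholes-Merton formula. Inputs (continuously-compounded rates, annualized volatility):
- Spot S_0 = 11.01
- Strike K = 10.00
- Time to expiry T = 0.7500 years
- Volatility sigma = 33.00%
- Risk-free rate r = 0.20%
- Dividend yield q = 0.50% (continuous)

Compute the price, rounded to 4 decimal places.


Answer: Price = 1.7456

Derivation:
d1 = (ln(S/K) + (r - q + 0.5*sigma^2) * T) / (sigma * sqrt(T)) = 0.47169992
d2 = d1 - sigma * sqrt(T) = 0.18591154
exp(-rT) = 0.99850112; exp(-qT) = 0.99625702
C = S_0 * exp(-qT) * N(d1) - K * exp(-rT) * N(d2)
N(d1) = 0.68142950; N(d2) = 0.57374293
C = 11.0100 * 0.99625702 * 0.68142950 - 10.0000 * 0.99850112 * 0.57374293 = 1.7456


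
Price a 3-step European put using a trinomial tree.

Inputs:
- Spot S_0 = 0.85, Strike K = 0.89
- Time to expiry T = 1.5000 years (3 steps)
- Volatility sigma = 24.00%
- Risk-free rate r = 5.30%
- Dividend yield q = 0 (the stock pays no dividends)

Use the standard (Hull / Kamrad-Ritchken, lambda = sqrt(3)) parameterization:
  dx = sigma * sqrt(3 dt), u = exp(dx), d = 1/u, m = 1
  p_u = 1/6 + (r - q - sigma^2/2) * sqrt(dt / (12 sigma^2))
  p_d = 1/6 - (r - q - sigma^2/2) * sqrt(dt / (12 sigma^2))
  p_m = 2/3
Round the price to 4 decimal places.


Answer: Price = V(0,0) = 0.0820

Derivation:
dt = T/N = 0.500000; dx = sigma*sqrt(3*dt) = 0.293939
u = exp(dx) = 1.341702; d = 1/u = 0.745322
p_u = 0.187249, p_m = 0.666667, p_d = 0.146084
Discount per step: exp(-r*dt) = 0.973848
Stock lattice S(k, j) with j the centered position index:
  k=0: S(0,+0) = 0.8500
  k=1: S(1,-1) = 0.6335; S(1,+0) = 0.8500; S(1,+1) = 1.1404
  k=2: S(2,-2) = 0.4722; S(2,-1) = 0.6335; S(2,+0) = 0.8500; S(2,+1) = 1.1404; S(2,+2) = 1.5301
  k=3: S(3,-3) = 0.3519; S(3,-2) = 0.4722; S(3,-1) = 0.6335; S(3,+0) = 0.8500; S(3,+1) = 1.1404; S(3,+2) = 1.5301; S(3,+3) = 2.0530
Terminal payoffs V(N, j) = max(K - S_T, 0):
  V(3,-3) = 0.538074; V(3,-2) = 0.417821; V(3,-1) = 0.256476; V(3,+0) = 0.040000; V(3,+1) = 0.000000; V(3,+2) = 0.000000; V(3,+3) = 0.000000
Backward induction: V(k, j) = exp(-r*dt) * [p_u * V(k+1, j+1) + p_m * V(k+1, j) + p_d * V(k+1, j-1)]
  V(2,-2) = exp(-r*dt) * [p_u*0.256476 + p_m*0.417821 + p_d*0.538074] = 0.394580
  V(2,-1) = exp(-r*dt) * [p_u*0.040000 + p_m*0.256476 + p_d*0.417821] = 0.233247
  V(2,+0) = exp(-r*dt) * [p_u*0.000000 + p_m*0.040000 + p_d*0.256476] = 0.062457
  V(2,+1) = exp(-r*dt) * [p_u*0.000000 + p_m*0.000000 + p_d*0.040000] = 0.005691
  V(2,+2) = exp(-r*dt) * [p_u*0.000000 + p_m*0.000000 + p_d*0.000000] = 0.000000
  V(1,-1) = exp(-r*dt) * [p_u*0.062457 + p_m*0.233247 + p_d*0.394580] = 0.218955
  V(1,+0) = exp(-r*dt) * [p_u*0.005691 + p_m*0.062457 + p_d*0.233247] = 0.074769
  V(1,+1) = exp(-r*dt) * [p_u*0.000000 + p_m*0.005691 + p_d*0.062457] = 0.012580
  V(0,+0) = exp(-r*dt) * [p_u*0.012580 + p_m*0.074769 + p_d*0.218955] = 0.081986


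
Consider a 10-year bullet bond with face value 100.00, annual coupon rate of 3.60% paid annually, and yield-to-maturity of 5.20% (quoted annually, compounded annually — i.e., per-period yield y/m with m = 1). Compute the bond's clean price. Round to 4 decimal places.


Coupon per period c = face * coupon_rate / m = 3.600000
Periods per year m = 1; per-period yield y/m = 0.052000
Number of cashflows N = 10
Cashflows (t years, CF_t, discount factor 1/(1+y/m)^(m*t), PV):
  t = 1.0000: CF_t = 3.600000, DF = 0.950570, PV = 3.422053
  t = 2.0000: CF_t = 3.600000, DF = 0.903584, PV = 3.252902
  t = 3.0000: CF_t = 3.600000, DF = 0.858920, PV = 3.092112
  t = 4.0000: CF_t = 3.600000, DF = 0.816464, PV = 2.939270
  t = 5.0000: CF_t = 3.600000, DF = 0.776106, PV = 2.793983
  t = 6.0000: CF_t = 3.600000, DF = 0.737744, PV = 2.655878
  t = 7.0000: CF_t = 3.600000, DF = 0.701277, PV = 2.524599
  t = 8.0000: CF_t = 3.600000, DF = 0.666613, PV = 2.399808
  t = 9.0000: CF_t = 3.600000, DF = 0.633663, PV = 2.281187
  t = 10.0000: CF_t = 103.600000, DF = 0.602341, PV = 62.402553
Price P = sum_t PV_t = 87.764346

Answer: Price = 87.7643


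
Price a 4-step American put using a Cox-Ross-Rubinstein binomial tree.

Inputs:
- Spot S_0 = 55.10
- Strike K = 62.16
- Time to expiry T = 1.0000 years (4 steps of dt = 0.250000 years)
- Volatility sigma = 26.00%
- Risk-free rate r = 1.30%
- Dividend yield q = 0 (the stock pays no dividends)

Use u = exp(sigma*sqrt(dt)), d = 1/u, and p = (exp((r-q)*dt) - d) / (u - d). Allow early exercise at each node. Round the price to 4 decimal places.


dt = T/N = 0.250000
u = exp(sigma*sqrt(dt)) = 1.138828; d = 1/u = 0.878095
p = (exp((r-q)*dt) - d) / (u - d) = 0.480031
Discount per step: exp(-r*dt) = 0.996755
Stock lattice S(k, i) with i counting down-moves:
  k=0: S(0,0) = 55.1000
  k=1: S(1,0) = 62.7494; S(1,1) = 48.3831
  k=2: S(2,0) = 71.4608; S(2,1) = 55.1000; S(2,2) = 42.4849
  k=3: S(3,0) = 81.3816; S(3,1) = 62.7494; S(3,2) = 48.3831; S(3,3) = 37.3058
  k=4: S(4,0) = 92.6797; S(4,1) = 71.4608; S(4,2) = 55.1000; S(4,3) = 42.4849; S(4,4) = 32.7581
Terminal payoffs V(N, i) = max(K - S_T, 0):
  V(4,0) = 0.000000; V(4,1) = 0.000000; V(4,2) = 7.060000; V(4,3) = 19.675058; V(4,4) = 29.401918
Backward induction: V(k, i) = exp(-r*dt) * [p * V(k+1, i) + (1-p) * V(k+1, i+1)]; then take max(V_cont, immediate exercise) for American.
  V(3,0) = exp(-r*dt) * [p*0.000000 + (1-p)*0.000000] = 0.000000; exercise = 0.000000; V(3,0) = max -> 0.000000
  V(3,1) = exp(-r*dt) * [p*0.000000 + (1-p)*7.060000] = 3.659071; exercise = 0.000000; V(3,1) = max -> 3.659071
  V(3,2) = exp(-r*dt) * [p*7.060000 + (1-p)*19.675058] = 13.575250; exercise = 13.776942; V(3,2) = max -> 13.776942
  V(3,3) = exp(-r*dt) * [p*19.675058 + (1-p)*29.401918] = 24.652474; exercise = 24.854166; V(3,3) = max -> 24.854166
  V(2,0) = exp(-r*dt) * [p*0.000000 + (1-p)*3.659071] = 1.896431; exercise = 0.000000; V(2,0) = max -> 1.896431
  V(2,1) = exp(-r*dt) * [p*3.659071 + (1-p)*13.776942] = 8.891109; exercise = 7.060000; V(2,1) = max -> 8.891109
  V(2,2) = exp(-r*dt) * [p*13.776942 + (1-p)*24.854166] = 19.473366; exercise = 19.675058; V(2,2) = max -> 19.675058
  V(1,0) = exp(-r*dt) * [p*1.896431 + (1-p)*8.891109] = 5.515493; exercise = 0.000000; V(1,0) = max -> 5.515493
  V(1,1) = exp(-r*dt) * [p*8.891109 + (1-p)*19.675058] = 14.451386; exercise = 13.776942; V(1,1) = max -> 14.451386
  V(0,0) = exp(-r*dt) * [p*5.515493 + (1-p)*14.451386] = 10.128910; exercise = 7.060000; V(0,0) = max -> 10.128910

Answer: Price = V(0,0) = 10.1289


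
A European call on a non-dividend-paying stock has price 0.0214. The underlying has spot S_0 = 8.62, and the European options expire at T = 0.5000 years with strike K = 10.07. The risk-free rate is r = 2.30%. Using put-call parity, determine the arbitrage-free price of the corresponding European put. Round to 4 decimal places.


Put-call parity: C - P = S_0 * exp(-qT) - K * exp(-rT).
S_0 * exp(-qT) = 8.6200 * 1.00000000 = 8.62000000
K * exp(-rT) = 10.0700 * 0.98856587 = 9.95485833
P = C - S*exp(-qT) + K*exp(-rT)
P = 0.0214 - 8.62000000 + 9.95485833 = 1.3563

Answer: Put price = 1.3563


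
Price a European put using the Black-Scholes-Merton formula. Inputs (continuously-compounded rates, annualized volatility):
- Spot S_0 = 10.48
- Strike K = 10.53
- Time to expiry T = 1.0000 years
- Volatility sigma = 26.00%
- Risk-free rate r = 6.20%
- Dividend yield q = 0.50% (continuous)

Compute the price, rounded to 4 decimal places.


Answer: Price = 0.8068

Derivation:
d1 = (ln(S/K) + (r - q + 0.5*sigma^2) * T) / (sigma * sqrt(T)) = 0.33092443
d2 = d1 - sigma * sqrt(T) = 0.07092443
exp(-rT) = 0.93988289; exp(-qT) = 0.99501248
P = K * exp(-rT) * N(-d2) - S_0 * exp(-qT) * N(-d1)
N(-d1) = 0.37035078; N(-d2) = 0.47172895
P = 10.5300 * 0.93988289 * 0.47172895 - 10.4800 * 0.99501248 * 0.37035078 = 0.8068


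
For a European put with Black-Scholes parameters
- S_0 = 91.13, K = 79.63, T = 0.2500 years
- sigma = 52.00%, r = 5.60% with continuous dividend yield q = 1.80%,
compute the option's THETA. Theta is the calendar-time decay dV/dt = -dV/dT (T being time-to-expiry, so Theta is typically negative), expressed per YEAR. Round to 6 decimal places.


Answer: Theta = -13.808849

Derivation:
d1 = 0.6853698163; d2 = 0.4253698163
phi(d1) = 0.3154344368; exp(-qT) = 0.9955101098; exp(-rT) = 0.9860975443
Theta = -S*exp(-qT)*phi(d1)*sigma/(2*sqrt(T)) + r*K*exp(-rT)*N(-d2) - q*S*exp(-qT)*N(-d1)
N(-d1) = 0.2465552929; N(-d2) = 0.3352835529; sqrt(T) = 0.5000000000
Term 1 = -91.1300 * 0.9955101098 * 0.3154344368 * 0.5200 / (2 * 0.5000000000) = -14.8805674712
Term 2 = 0.0560 * 79.6300 * 0.9860975443 * 0.3352835529 = 1.4743373571
Term 3 = -0.0180 * 91.1300 * 0.9955101098 * 0.2465552929 = -0.4026186426
Theta = -14.8805674712 + (1.4743373571) + (-0.4026186426) = -13.808849


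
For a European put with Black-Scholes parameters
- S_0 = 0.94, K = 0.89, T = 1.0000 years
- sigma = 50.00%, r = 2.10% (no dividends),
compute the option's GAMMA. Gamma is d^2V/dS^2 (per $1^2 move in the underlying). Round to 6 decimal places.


Answer: Gamma = 0.783140

Derivation:
d1 = 0.4013168251; d2 = -0.0986831749
phi(d1) = 0.3680758933; exp(-qT) = 1.0000000000; exp(-rT) = 0.9792189646
Gamma = exp(-qT) * phi(d1) / (S * sigma * sqrt(T)) = 1.0000000000 * 0.3680758933 / (0.9400 * 0.5000 * 1.0000000000) = 0.783140


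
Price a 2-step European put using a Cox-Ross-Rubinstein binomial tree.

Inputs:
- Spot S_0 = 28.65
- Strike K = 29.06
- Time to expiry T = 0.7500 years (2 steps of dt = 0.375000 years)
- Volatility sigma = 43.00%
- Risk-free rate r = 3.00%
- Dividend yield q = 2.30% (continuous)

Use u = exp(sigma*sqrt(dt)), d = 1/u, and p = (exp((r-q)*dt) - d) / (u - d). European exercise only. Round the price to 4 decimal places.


dt = T/N = 0.375000
u = exp(sigma*sqrt(dt)) = 1.301243; d = 1/u = 0.768496
p = (exp((r-q)*dt) - d) / (u - d) = 0.439481
Discount per step: exp(-r*dt) = 0.988813
Stock lattice S(k, i) with i counting down-moves:
  k=0: S(0,0) = 28.6500
  k=1: S(1,0) = 37.2806; S(1,1) = 22.0174
  k=2: S(2,0) = 48.5112; S(2,1) = 28.6500; S(2,2) = 16.9203
Terminal payoffs V(N, i) = max(K - S_T, 0):
  V(2,0) = 0.000000; V(2,1) = 0.410000; V(2,2) = 12.139716
Backward induction: V(k, i) = exp(-r*dt) * [p * V(k+1, i) + (1-p) * V(k+1, i+1)].
  V(1,0) = exp(-r*dt) * [p*0.000000 + (1-p)*0.410000] = 0.227242
  V(1,1) = exp(-r*dt) * [p*0.410000 + (1-p)*12.139716] = 6.906585
  V(0,0) = exp(-r*dt) * [p*0.227242 + (1-p)*6.906585] = 3.926712

Answer: Price = V(0,0) = 3.9267


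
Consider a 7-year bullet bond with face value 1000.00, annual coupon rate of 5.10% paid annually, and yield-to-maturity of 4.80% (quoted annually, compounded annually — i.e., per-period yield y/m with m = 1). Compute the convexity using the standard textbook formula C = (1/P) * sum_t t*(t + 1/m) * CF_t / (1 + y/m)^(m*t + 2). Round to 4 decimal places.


Coupon per period c = face * coupon_rate / m = 51.000000
Periods per year m = 1; per-period yield y/m = 0.048000
Number of cashflows N = 7
Cashflows (t years, CF_t, discount factor 1/(1+y/m)^(m*t), PV):
  t = 1.0000: CF_t = 51.000000, DF = 0.954198, PV = 48.664122
  t = 2.0000: CF_t = 51.000000, DF = 0.910495, PV = 46.435231
  t = 3.0000: CF_t = 51.000000, DF = 0.868793, PV = 44.308427
  t = 4.0000: CF_t = 51.000000, DF = 0.829001, PV = 42.279033
  t = 5.0000: CF_t = 51.000000, DF = 0.791031, PV = 40.342589
  t = 6.0000: CF_t = 51.000000, DF = 0.754801, PV = 38.494837
  t = 7.0000: CF_t = 1051.000000, DF = 0.720230, PV = 756.961406
Price P = sum_t PV_t = 1017.485644
Convexity numerator sum_t t*(t + 1/m) * CF_t / (1+y/m)^(m*t + 2):
  t = 1.0000: term = 88.616853
  t = 2.0000: term = 253.674198
  t = 3.0000: term = 484.111065
  t = 4.0000: term = 769.896731
  t = 5.0000: term = 1101.951429
  t = 6.0000: term = 1472.072519
  t = 7.0000: term = 38595.724633
Convexity = (1/P) * sum = 42766.047428 / 1017.485644 = 42.031106

Answer: Convexity = 42.0311


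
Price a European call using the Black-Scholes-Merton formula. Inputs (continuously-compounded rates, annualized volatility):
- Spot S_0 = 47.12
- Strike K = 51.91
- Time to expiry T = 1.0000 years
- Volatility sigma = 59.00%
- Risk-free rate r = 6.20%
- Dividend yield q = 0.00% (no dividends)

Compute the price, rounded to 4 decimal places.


Answer: Price = 10.3099

Derivation:
d1 = (ln(S/K) + (r - q + 0.5*sigma^2) * T) / (sigma * sqrt(T)) = 0.23599337
d2 = d1 - sigma * sqrt(T) = -0.35400663
exp(-rT) = 0.93988289; exp(-qT) = 1.00000000
C = S_0 * exp(-qT) * N(d1) - K * exp(-rT) * N(d2)
N(d1) = 0.59328109; N(d2) = 0.36166696
C = 47.1200 * 1.00000000 * 0.59328109 - 51.9100 * 0.93988289 * 0.36166696 = 10.3099


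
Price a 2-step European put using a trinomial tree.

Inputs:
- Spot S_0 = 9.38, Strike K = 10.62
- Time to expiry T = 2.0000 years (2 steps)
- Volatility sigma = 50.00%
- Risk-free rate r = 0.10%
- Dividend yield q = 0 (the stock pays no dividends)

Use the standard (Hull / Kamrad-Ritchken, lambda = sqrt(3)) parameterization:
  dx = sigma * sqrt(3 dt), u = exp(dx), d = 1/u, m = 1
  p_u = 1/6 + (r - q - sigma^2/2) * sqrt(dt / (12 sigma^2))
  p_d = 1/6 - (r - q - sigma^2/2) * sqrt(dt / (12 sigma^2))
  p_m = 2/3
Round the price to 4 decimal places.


Answer: Price = V(0,0) = 3.2298

Derivation:
dt = T/N = 1.000000; dx = sigma*sqrt(3*dt) = 0.866025
u = exp(dx) = 2.377443; d = 1/u = 0.420620
p_u = 0.095075, p_m = 0.666667, p_d = 0.238258
Discount per step: exp(-r*dt) = 0.999000
Stock lattice S(k, j) with j the centered position index:
  k=0: S(0,+0) = 9.3800
  k=1: S(1,-1) = 3.9454; S(1,+0) = 9.3800; S(1,+1) = 22.3004
  k=2: S(2,-2) = 1.6595; S(2,-1) = 3.9454; S(2,+0) = 9.3800; S(2,+1) = 22.3004; S(2,+2) = 53.0180
Terminal payoffs V(N, j) = max(K - S_T, 0):
  V(2,-2) = 8.960479; V(2,-1) = 6.674584; V(2,+0) = 1.240000; V(2,+1) = 0.000000; V(2,+2) = 0.000000
Backward induction: V(k, j) = exp(-r*dt) * [p_u * V(k+1, j+1) + p_m * V(k+1, j) + p_d * V(k+1, j-1)]
  V(1,-1) = exp(-r*dt) * [p_u*1.240000 + p_m*6.674584 + p_d*8.960479] = 6.695824
  V(1,+0) = exp(-r*dt) * [p_u*0.000000 + p_m*1.240000 + p_d*6.674584] = 2.414525
  V(1,+1) = exp(-r*dt) * [p_u*0.000000 + p_m*0.000000 + p_d*1.240000] = 0.295145
  V(0,+0) = exp(-r*dt) * [p_u*0.295145 + p_m*2.414525 + p_d*6.695824] = 3.229847
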